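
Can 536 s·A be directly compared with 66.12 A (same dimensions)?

Work out the base dimensions of each:
  536 s·A:  A·s = s·A
  66.12 A:  A
s·A ≠ A, so they cannot be added.

No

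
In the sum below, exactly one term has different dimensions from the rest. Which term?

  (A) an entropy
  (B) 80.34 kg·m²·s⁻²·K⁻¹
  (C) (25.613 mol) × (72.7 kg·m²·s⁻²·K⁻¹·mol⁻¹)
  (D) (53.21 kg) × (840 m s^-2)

(D)

In SI base units:
  (A) [entropy] = kg·m²·s⁻²·K⁻¹
  (B) kg·m²·s⁻²·K⁻¹
  (C) [mol] · [kg·m²·s⁻²·K⁻¹·mol⁻¹] = kg·m²·s⁻²·K⁻¹
  (D) [kg] · [m·s⁻²] = kg·m·s⁻²
All reduce to kg·m²·s⁻²·K⁻¹ except (D), which is kg·m·s⁻².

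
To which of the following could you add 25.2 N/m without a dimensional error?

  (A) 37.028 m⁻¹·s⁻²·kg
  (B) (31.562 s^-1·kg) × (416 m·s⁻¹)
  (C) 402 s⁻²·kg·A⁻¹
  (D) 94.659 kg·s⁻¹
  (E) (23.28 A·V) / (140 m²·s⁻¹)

Reference: N·m⁻¹ = kg·m·s⁻²·m⁻¹ = kg·s⁻².
Each option:
  (A) kg·m⁻¹·s⁻²
  (B) [kg·s⁻¹] · [m·s⁻¹] = kg·m·s⁻²
  (C) kg·s⁻²·A⁻¹
  (D) kg·s⁻¹
  (E) [kg·m²·s⁻³] / [m²·s⁻¹] = kg·s⁻²  ← same
Only (E) matches kg·s⁻².

(E)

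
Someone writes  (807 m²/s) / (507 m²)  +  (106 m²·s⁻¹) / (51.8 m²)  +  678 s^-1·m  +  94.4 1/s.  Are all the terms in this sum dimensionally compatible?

Dimensions:
  (807 m²/s) / (507 m²):  [m²·s⁻¹] / [m²] = s⁻¹
  (106 m²·s⁻¹) / (51.8 m²):  [m²·s⁻¹] / [m²] = s⁻¹
  678 s^-1·m:  m·s⁻¹
  94.4 1/s:  s⁻¹
The terms do not share a single dimension (m·s⁻¹ vs s⁻¹).

No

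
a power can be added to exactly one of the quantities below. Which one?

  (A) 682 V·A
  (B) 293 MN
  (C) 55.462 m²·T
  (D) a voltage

Reference: [power] = kg·m²·s⁻³.
Each option:
  (A) V·A = J·C⁻¹·A = kg·m²·s⁻³  ← same
  (B) N = kg·m·s⁻²
  (C) T·m² = Wb·m⁻²·m² = kg·m²·s⁻²·A⁻¹
  (D) [voltage] = kg·m²·s⁻³·A⁻¹
Only (A) matches kg·m²·s⁻³.

(A)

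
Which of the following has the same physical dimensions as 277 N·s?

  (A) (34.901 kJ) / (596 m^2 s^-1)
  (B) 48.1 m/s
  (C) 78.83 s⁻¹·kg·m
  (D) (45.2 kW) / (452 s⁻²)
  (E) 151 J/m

Reference: N·s = kg·m·s⁻²·s = kg·m·s⁻¹.
Each option:
  (A) [kg·m²·s⁻²] / [m²·s⁻¹] = kg·s⁻¹
  (B) m·s⁻¹
  (C) kg·m·s⁻¹  ← same
  (D) [kg·m²·s⁻³] / [s⁻²] = kg·m²·s⁻¹
  (E) J·m⁻¹ = N·m·m⁻¹ = kg·m·s⁻²
Only (C) matches kg·m·s⁻¹.

(C)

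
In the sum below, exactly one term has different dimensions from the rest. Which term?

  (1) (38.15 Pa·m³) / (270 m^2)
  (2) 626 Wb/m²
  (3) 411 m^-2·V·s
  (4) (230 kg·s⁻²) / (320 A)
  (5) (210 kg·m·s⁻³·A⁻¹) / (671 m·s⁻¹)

(1)

Dimensions:
  (1) [kg·m²·s⁻²] / [m²] = kg·s⁻²
  (2) Wb·m⁻² = V·s·m⁻² = kg·s⁻²·A⁻¹
  (3) V·s·m⁻² = J·C⁻¹·s·m⁻² = kg·s⁻²·A⁻¹
  (4) [kg·s⁻²] / [A] = kg·s⁻²·A⁻¹
  (5) [kg·m·s⁻³·A⁻¹] / [m·s⁻¹] = kg·s⁻²·A⁻¹
All reduce to kg·s⁻²·A⁻¹ except (1), which is kg·s⁻².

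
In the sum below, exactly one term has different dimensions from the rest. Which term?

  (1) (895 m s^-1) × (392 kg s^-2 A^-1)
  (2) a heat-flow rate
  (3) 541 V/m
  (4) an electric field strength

(2)

Dimensions:
  (1) [m·s⁻¹] · [kg·s⁻²·A⁻¹] = kg·m·s⁻³·A⁻¹
  (2) [heat-flow rate] = kg·m²·s⁻³
  (3) V·m⁻¹ = J·C⁻¹·m⁻¹ = kg·m·s⁻³·A⁻¹
  (4) [electric field strength] = kg·m·s⁻³·A⁻¹
All reduce to kg·m·s⁻³·A⁻¹ except (2), which is kg·m²·s⁻³.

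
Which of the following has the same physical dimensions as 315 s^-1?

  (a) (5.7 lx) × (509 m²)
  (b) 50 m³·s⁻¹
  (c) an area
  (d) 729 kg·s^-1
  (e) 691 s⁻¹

Reference: s⁻¹.
Each option:
  (a) [m⁻²·cd] · [m²] = cd
  (b) m³·s⁻¹
  (c) [area] = m²
  (d) kg·s⁻¹
  (e) s⁻¹  ← same
Only (e) matches s⁻¹.

(e)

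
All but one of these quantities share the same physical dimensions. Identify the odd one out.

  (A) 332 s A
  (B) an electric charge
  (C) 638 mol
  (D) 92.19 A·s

(C)

In SI base units:
  (A) s·A
  (B) [electric charge] = s·A
  (C) mol
  (D) A·s = s·A
All reduce to s·A except (C), which is mol.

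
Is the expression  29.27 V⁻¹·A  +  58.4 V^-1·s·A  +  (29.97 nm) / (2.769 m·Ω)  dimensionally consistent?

Expand each in SI base units:
  29.27 V⁻¹·A:  A·V⁻¹ = A·(J·C⁻¹)⁻¹ = kg⁻¹·m⁻²·s³·A²
  58.4 V^-1·s·A:  A·s·V⁻¹ = A·s·(J·C⁻¹)⁻¹ = kg⁻¹·m⁻²·s⁴·A²
  (29.97 nm) / (2.769 m·Ω):  [m] / [kg·m³·s⁻³·A⁻²] = kg⁻¹·m⁻²·s³·A²
The terms do not share a single dimension (kg⁻¹·m⁻²·s³·A² vs kg⁻¹·m⁻²·s⁴·A²).

No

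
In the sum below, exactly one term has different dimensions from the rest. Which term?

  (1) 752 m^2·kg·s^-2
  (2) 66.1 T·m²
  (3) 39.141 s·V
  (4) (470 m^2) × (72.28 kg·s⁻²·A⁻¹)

(1)

Dimensions:
  (1) kg·m²·s⁻²
  (2) T·m² = Wb·m⁻²·m² = kg·m²·s⁻²·A⁻¹
  (3) V·s = J·C⁻¹·s = kg·m²·s⁻²·A⁻¹
  (4) [m²] · [kg·s⁻²·A⁻¹] = kg·m²·s⁻²·A⁻¹
All reduce to kg·m²·s⁻²·A⁻¹ except (1), which is kg·m²·s⁻².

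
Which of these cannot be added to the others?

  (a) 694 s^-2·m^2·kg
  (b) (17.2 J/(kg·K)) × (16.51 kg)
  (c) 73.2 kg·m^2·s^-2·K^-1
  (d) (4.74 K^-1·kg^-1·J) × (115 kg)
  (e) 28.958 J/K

In SI base units:
  (a) kg·m²·s⁻²
  (b) [m²·s⁻²·K⁻¹] · [kg] = kg·m²·s⁻²·K⁻¹
  (c) kg·m²·s⁻²·K⁻¹
  (d) [m²·s⁻²·K⁻¹] · [kg] = kg·m²·s⁻²·K⁻¹
  (e) J·K⁻¹ = N·m·K⁻¹ = kg·m²·s⁻²·K⁻¹
All reduce to kg·m²·s⁻²·K⁻¹ except (a), which is kg·m²·s⁻².

(a)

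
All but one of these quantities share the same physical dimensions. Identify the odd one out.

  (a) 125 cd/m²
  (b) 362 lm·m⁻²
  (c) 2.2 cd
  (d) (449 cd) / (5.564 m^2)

(c)

Dimensions:
  (a) cd·m⁻² = m⁻²·cd
  (b) lm·m⁻² = cd·m⁻² = m⁻²·cd
  (c) cd
  (d) [cd] / [m²] = m⁻²·cd
All reduce to m⁻²·cd except (c), which is cd.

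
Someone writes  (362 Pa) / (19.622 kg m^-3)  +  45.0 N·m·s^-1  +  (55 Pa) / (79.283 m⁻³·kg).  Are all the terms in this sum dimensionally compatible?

Expand each in SI base units:
  (362 Pa) / (19.622 kg m^-3):  [kg·m⁻¹·s⁻²] / [kg·m⁻³] = m²·s⁻²
  45.0 N·m·s^-1:  N·m·s⁻¹ = kg·m·s⁻²·m·s⁻¹ = kg·m²·s⁻³
  (55 Pa) / (79.283 m⁻³·kg):  [kg·m⁻¹·s⁻²] / [kg·m⁻³] = m²·s⁻²
The terms do not share a single dimension (kg·m²·s⁻³ vs m²·s⁻²).

No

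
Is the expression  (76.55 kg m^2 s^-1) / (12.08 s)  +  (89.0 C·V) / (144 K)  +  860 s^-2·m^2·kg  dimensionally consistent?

Dimensions:
  (76.55 kg m^2 s^-1) / (12.08 s):  [kg·m²·s⁻¹] / [s] = kg·m²·s⁻²
  (89.0 C·V) / (144 K):  [kg·m²·s⁻²] / [K] = kg·m²·s⁻²·K⁻¹
  860 s^-2·m^2·kg:  kg·m²·s⁻²
The terms do not share a single dimension (kg·m²·s⁻² vs kg·m²·s⁻²·K⁻¹).

No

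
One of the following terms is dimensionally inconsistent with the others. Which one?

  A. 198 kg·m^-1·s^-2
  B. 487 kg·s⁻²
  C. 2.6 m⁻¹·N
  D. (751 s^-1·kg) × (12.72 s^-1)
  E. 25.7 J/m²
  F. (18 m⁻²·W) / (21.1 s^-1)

Reduce each to base SI dimensions:
  A. kg·m⁻¹·s⁻²
  B. kg·s⁻²
  C. N·m⁻¹ = kg·m·s⁻²·m⁻¹ = kg·s⁻²
  D. [kg·s⁻¹] · [s⁻¹] = kg·s⁻²
  E. J·m⁻² = N·m·m⁻² = kg·s⁻²
  F. [kg·s⁻³] / [s⁻¹] = kg·s⁻²
All reduce to kg·s⁻² except A., which is kg·m⁻¹·s⁻².

A.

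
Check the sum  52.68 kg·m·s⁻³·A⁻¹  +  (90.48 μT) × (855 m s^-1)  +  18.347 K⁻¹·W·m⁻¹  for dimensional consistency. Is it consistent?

No

Dimensions:
  52.68 kg·m·s⁻³·A⁻¹:  kg·m·s⁻³·A⁻¹
  (90.48 μT) × (855 m s^-1):  [kg·s⁻²·A⁻¹] · [m·s⁻¹] = kg·m·s⁻³·A⁻¹
  18.347 K⁻¹·W·m⁻¹:  W·m⁻¹·K⁻¹ = J·s⁻¹·m⁻¹·K⁻¹ = kg·m·s⁻³·K⁻¹
The terms do not share a single dimension (kg·m·s⁻³·A⁻¹ vs kg·m·s⁻³·K⁻¹).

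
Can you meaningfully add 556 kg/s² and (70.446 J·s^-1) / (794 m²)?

No

Work out the base dimensions of each:
  556 kg/s²:  kg·s⁻²
  (70.446 J·s^-1) / (794 m²):  [kg·m²·s⁻³] / [m²] = kg·s⁻³
kg·s⁻² ≠ kg·s⁻³, so they cannot be added.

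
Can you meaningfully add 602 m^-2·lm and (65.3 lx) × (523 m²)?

Dimensions:
  602 m^-2·lm:  lm·m⁻² = cd·m⁻² = m⁻²·cd
  (65.3 lx) × (523 m²):  [m⁻²·cd] · [m²] = cd
m⁻²·cd ≠ cd, so they cannot be added.

No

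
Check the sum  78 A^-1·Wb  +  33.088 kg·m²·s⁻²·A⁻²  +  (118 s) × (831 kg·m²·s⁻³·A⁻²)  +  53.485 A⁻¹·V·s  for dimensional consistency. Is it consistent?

Yes

In SI base units:
  78 A^-1·Wb:  Wb·A⁻¹ = V·s·A⁻¹ = kg·m²·s⁻²·A⁻²
  33.088 kg·m²·s⁻²·A⁻²:  kg·m²·s⁻²·A⁻²
  (118 s) × (831 kg·m²·s⁻³·A⁻²):  [s] · [kg·m²·s⁻³·A⁻²] = kg·m²·s⁻²·A⁻²
  53.485 A⁻¹·V·s:  V·s·A⁻¹ = J·C⁻¹·s·A⁻¹ = kg·m²·s⁻²·A⁻²
Every term reduces to kg·m²·s⁻²·A⁻².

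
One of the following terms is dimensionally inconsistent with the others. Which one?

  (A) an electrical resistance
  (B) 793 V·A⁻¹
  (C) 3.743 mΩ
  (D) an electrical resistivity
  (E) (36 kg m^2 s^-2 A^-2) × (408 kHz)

Work out the base dimensions of each:
  (A) [electrical resistance] = kg·m²·s⁻³·A⁻²
  (B) V·A⁻¹ = J·C⁻¹·A⁻¹ = kg·m²·s⁻³·A⁻²
  (C) Ω = V·A⁻¹ = kg·m²·s⁻³·A⁻²
  (D) [electrical resistivity] = kg·m³·s⁻³·A⁻²
  (E) [kg·m²·s⁻²·A⁻²] · [s⁻¹] = kg·m²·s⁻³·A⁻²
All reduce to kg·m²·s⁻³·A⁻² except (D), which is kg·m³·s⁻³·A⁻².

(D)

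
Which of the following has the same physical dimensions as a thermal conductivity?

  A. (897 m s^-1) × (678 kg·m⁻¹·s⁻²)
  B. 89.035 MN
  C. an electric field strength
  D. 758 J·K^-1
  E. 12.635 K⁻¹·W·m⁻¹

E.

Reference: [thermal conductivity] = kg·m·s⁻³·K⁻¹.
Each option:
  A. [m·s⁻¹] · [kg·m⁻¹·s⁻²] = kg·s⁻³
  B. N = kg·m·s⁻²
  C. [electric field strength] = kg·m·s⁻³·A⁻¹
  D. J·K⁻¹ = N·m·K⁻¹ = kg·m²·s⁻²·K⁻¹
  E. W·m⁻¹·K⁻¹ = J·s⁻¹·m⁻¹·K⁻¹ = kg·m·s⁻³·K⁻¹  ← same
Only E. matches kg·m·s⁻³·K⁻¹.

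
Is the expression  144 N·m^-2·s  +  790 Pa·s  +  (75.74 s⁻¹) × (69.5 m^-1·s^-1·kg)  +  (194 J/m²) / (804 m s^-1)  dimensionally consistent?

Expand each in SI base units:
  144 N·m^-2·s:  N·s·m⁻² = kg·m·s⁻²·s·m⁻² = kg·m⁻¹·s⁻¹
  790 Pa·s:  Pa·s = N·m⁻²·s = kg·m⁻¹·s⁻¹
  (75.74 s⁻¹) × (69.5 m^-1·s^-1·kg):  [s⁻¹] · [kg·m⁻¹·s⁻¹] = kg·m⁻¹·s⁻²
  (194 J/m²) / (804 m s^-1):  [kg·s⁻²] / [m·s⁻¹] = kg·m⁻¹·s⁻¹
The terms do not share a single dimension (kg·m⁻¹·s⁻² vs kg·m⁻¹·s⁻¹).

No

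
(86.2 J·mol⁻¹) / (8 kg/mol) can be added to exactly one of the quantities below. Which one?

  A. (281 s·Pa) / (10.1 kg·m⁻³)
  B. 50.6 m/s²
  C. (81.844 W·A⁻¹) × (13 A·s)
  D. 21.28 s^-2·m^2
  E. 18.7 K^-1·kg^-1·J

Reference: [kg·m²·s⁻²·mol⁻¹] / [kg·mol⁻¹] = m²·s⁻².
Each option:
  A. [kg·m⁻¹·s⁻¹] / [kg·m⁻³] = m²·s⁻¹
  B. m·s⁻²
  C. [kg·m²·s⁻³·A⁻¹] · [s·A] = kg·m²·s⁻²
  D. m²·s⁻²  ← same
  E. J·kg⁻¹·K⁻¹ = N·m·kg⁻¹·K⁻¹ = m²·s⁻²·K⁻¹
Only D. matches m²·s⁻².

D.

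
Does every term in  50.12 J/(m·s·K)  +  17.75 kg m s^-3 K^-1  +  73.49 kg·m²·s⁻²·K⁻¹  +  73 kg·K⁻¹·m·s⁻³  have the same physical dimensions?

Dimensions:
  50.12 J/(m·s·K):  J·s⁻¹·m⁻¹·K⁻¹ = N·m·s⁻¹·m⁻¹·K⁻¹ = kg·m·s⁻³·K⁻¹
  17.75 kg m s^-3 K^-1:  kg·m·s⁻³·K⁻¹
  73.49 kg·m²·s⁻²·K⁻¹:  kg·m²·s⁻²·K⁻¹
  73 kg·K⁻¹·m·s⁻³:  kg·m·s⁻³·K⁻¹
The terms do not share a single dimension (kg·m²·s⁻²·K⁻¹ vs kg·m·s⁻³·K⁻¹).

No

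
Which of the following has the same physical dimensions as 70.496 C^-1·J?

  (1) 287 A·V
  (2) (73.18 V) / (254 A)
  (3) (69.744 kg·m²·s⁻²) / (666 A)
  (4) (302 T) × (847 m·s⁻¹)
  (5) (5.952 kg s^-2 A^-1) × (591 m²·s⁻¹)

(5)

Reference: J·C⁻¹ = N·m·(s·A)⁻¹ = kg·m²·s⁻³·A⁻¹.
Each option:
  (1) V·A = J·C⁻¹·A = kg·m²·s⁻³
  (2) [kg·m²·s⁻³·A⁻¹] / [A] = kg·m²·s⁻³·A⁻²
  (3) [kg·m²·s⁻²] / [A] = kg·m²·s⁻²·A⁻¹
  (4) [kg·s⁻²·A⁻¹] · [m·s⁻¹] = kg·m·s⁻³·A⁻¹
  (5) [kg·s⁻²·A⁻¹] · [m²·s⁻¹] = kg·m²·s⁻³·A⁻¹  ← same
Only (5) matches kg·m²·s⁻³·A⁻¹.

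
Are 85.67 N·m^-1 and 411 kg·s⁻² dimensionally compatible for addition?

Yes

Reduce each to base SI dimensions:
  85.67 N·m^-1:  N·m⁻¹ = kg·m·s⁻²·m⁻¹ = kg·s⁻²
  411 kg·s⁻²:  kg·s⁻²
Both are kg·s⁻², so they have the same dimensions and can be added.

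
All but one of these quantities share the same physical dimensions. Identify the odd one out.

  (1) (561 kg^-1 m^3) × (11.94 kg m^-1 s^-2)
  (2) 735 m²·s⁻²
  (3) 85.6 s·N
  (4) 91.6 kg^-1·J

Dimensions:
  (1) [kg⁻¹·m³] · [kg·m⁻¹·s⁻²] = m²·s⁻²
  (2) m²·s⁻²
  (3) N·s = kg·m·s⁻²·s = kg·m·s⁻¹
  (4) J·kg⁻¹ = N·m·kg⁻¹ = m²·s⁻²
All reduce to m²·s⁻² except (3), which is kg·m·s⁻¹.

(3)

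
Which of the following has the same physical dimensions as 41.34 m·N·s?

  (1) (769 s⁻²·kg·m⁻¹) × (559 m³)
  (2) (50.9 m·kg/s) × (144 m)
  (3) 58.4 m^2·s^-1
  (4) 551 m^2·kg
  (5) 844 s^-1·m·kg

(2)

Reference: N·m·s = kg·m·s⁻²·m·s = kg·m²·s⁻¹.
Each option:
  (1) [kg·m⁻¹·s⁻²] · [m³] = kg·m²·s⁻²
  (2) [kg·m·s⁻¹] · [m] = kg·m²·s⁻¹  ← same
  (3) m²·s⁻¹
  (4) kg·m²
  (5) kg·m·s⁻¹
Only (2) matches kg·m²·s⁻¹.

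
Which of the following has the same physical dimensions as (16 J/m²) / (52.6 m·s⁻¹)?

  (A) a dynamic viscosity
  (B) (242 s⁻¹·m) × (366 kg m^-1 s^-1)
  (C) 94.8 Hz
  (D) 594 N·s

Reference: [kg·s⁻²] / [m·s⁻¹] = kg·m⁻¹·s⁻¹.
Each option:
  (A) [dynamic viscosity] = kg·m⁻¹·s⁻¹  ← same
  (B) [m·s⁻¹] · [kg·m⁻¹·s⁻¹] = kg·s⁻²
  (C) Hz = s⁻¹
  (D) N·s = kg·m·s⁻²·s = kg·m·s⁻¹
Only (A) matches kg·m⁻¹·s⁻¹.

(A)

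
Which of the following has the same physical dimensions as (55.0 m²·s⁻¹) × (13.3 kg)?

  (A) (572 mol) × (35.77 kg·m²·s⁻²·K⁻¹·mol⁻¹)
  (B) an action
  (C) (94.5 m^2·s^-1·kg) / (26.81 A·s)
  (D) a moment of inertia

(B)

Reference: [m²·s⁻¹] · [kg] = kg·m²·s⁻¹.
Each option:
  (A) [mol] · [kg·m²·s⁻²·K⁻¹·mol⁻¹] = kg·m²·s⁻²·K⁻¹
  (B) [action] = kg·m²·s⁻¹  ← same
  (C) [kg·m²·s⁻¹] / [s·A] = kg·m²·s⁻²·A⁻¹
  (D) [moment of inertia] = kg·m²
Only (B) matches kg·m²·s⁻¹.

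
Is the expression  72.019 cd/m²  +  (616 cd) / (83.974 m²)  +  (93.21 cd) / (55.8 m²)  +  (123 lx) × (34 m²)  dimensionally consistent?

Expand each in SI base units:
  72.019 cd/m²:  cd·m⁻² = m⁻²·cd
  (616 cd) / (83.974 m²):  [cd] / [m²] = m⁻²·cd
  (93.21 cd) / (55.8 m²):  [cd] / [m²] = m⁻²·cd
  (123 lx) × (34 m²):  [m⁻²·cd] · [m²] = cd
The terms do not share a single dimension (cd vs m⁻²·cd).

No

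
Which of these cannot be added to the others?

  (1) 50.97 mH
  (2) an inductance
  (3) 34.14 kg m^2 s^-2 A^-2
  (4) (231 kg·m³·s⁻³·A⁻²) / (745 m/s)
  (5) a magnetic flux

Reduce each to base SI dimensions:
  (1) H = V·s·A⁻¹ = kg·m²·s⁻²·A⁻²
  (2) [inductance] = kg·m²·s⁻²·A⁻²
  (3) kg·m²·s⁻²·A⁻²
  (4) [kg·m³·s⁻³·A⁻²] / [m·s⁻¹] = kg·m²·s⁻²·A⁻²
  (5) [magnetic flux] = kg·m²·s⁻²·A⁻¹
All reduce to kg·m²·s⁻²·A⁻² except (5), which is kg·m²·s⁻²·A⁻¹.

(5)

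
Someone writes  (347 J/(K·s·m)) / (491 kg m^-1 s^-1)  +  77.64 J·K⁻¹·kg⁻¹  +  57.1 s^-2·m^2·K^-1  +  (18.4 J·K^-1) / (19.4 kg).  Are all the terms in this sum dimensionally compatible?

Yes

Dimensions:
  (347 J/(K·s·m)) / (491 kg m^-1 s^-1):  [kg·m·s⁻³·K⁻¹] / [kg·m⁻¹·s⁻¹] = m²·s⁻²·K⁻¹
  77.64 J·K⁻¹·kg⁻¹:  J·kg⁻¹·K⁻¹ = N·m·kg⁻¹·K⁻¹ = m²·s⁻²·K⁻¹
  57.1 s^-2·m^2·K^-1:  m²·s⁻²·K⁻¹
  (18.4 J·K^-1) / (19.4 kg):  [kg·m²·s⁻²·K⁻¹] / [kg] = m²·s⁻²·K⁻¹
Every term reduces to m²·s⁻²·K⁻¹.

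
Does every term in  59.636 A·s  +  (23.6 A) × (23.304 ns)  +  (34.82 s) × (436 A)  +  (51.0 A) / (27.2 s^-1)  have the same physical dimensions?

Yes

Work out the base dimensions of each:
  59.636 A·s:  A·s = s·A
  (23.6 A) × (23.304 ns):  [A] · [s] = s·A
  (34.82 s) × (436 A):  [s] · [A] = s·A
  (51.0 A) / (27.2 s^-1):  [A] / [s⁻¹] = s·A
Every term reduces to s·A.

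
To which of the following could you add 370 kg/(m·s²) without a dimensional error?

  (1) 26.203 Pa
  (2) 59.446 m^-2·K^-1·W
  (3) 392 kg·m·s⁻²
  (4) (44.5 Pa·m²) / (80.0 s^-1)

Reference: kg·m⁻¹·s⁻².
Each option:
  (1) Pa = N·m⁻² = kg·m⁻¹·s⁻²  ← same
  (2) W·m⁻²·K⁻¹ = J·s⁻¹·m⁻²·K⁻¹ = kg·s⁻³·K⁻¹
  (3) kg·m·s⁻²
  (4) [kg·m·s⁻²] / [s⁻¹] = kg·m·s⁻¹
Only (1) matches kg·m⁻¹·s⁻².

(1)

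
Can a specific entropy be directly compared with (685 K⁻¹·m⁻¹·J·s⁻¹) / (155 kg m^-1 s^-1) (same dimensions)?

Yes

Expand each in SI base units:
  a specific entropy:  [specific entropy] = m²·s⁻²·K⁻¹
  (685 K⁻¹·m⁻¹·J·s⁻¹) / (155 kg m^-1 s^-1):  [kg·m·s⁻³·K⁻¹] / [kg·m⁻¹·s⁻¹] = m²·s⁻²·K⁻¹
Both are m²·s⁻²·K⁻¹, so they have the same dimensions and can be added.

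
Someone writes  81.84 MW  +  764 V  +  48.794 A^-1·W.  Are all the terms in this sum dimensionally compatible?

Expand each in SI base units:
  81.84 MW:  W = J·s⁻¹ = kg·m²·s⁻³
  764 V:  V = J·C⁻¹ = kg·m²·s⁻³·A⁻¹
  48.794 A^-1·W:  W·A⁻¹ = J·s⁻¹·A⁻¹ = kg·m²·s⁻³·A⁻¹
The terms do not share a single dimension (kg·m²·s⁻³ vs kg·m²·s⁻³·A⁻¹).

No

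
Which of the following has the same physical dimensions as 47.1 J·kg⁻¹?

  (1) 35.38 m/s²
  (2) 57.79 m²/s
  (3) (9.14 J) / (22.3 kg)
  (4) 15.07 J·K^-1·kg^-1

(3)

Reference: J·kg⁻¹ = N·m·kg⁻¹ = m²·s⁻².
Each option:
  (1) m·s⁻²
  (2) m²·s⁻¹
  (3) [kg·m²·s⁻²] / [kg] = m²·s⁻²  ← same
  (4) J·kg⁻¹·K⁻¹ = N·m·kg⁻¹·K⁻¹ = m²·s⁻²·K⁻¹
Only (3) matches m²·s⁻².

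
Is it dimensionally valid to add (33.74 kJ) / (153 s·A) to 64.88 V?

Yes

In SI base units:
  (33.74 kJ) / (153 s·A):  [kg·m²·s⁻²] / [s·A] = kg·m²·s⁻³·A⁻¹
  64.88 V:  V = J·C⁻¹ = kg·m²·s⁻³·A⁻¹
Both are kg·m²·s⁻³·A⁻¹, so they have the same dimensions and can be added.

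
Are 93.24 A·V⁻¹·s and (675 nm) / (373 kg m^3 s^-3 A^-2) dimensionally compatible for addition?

Dimensions:
  93.24 A·V⁻¹·s:  A·s·V⁻¹ = A·s·(J·C⁻¹)⁻¹ = kg⁻¹·m⁻²·s⁴·A²
  (675 nm) / (373 kg m^3 s^-3 A^-2):  [m] / [kg·m³·s⁻³·A⁻²] = kg⁻¹·m⁻²·s³·A²
kg⁻¹·m⁻²·s⁴·A² ≠ kg⁻¹·m⁻²·s³·A², so they cannot be added.

No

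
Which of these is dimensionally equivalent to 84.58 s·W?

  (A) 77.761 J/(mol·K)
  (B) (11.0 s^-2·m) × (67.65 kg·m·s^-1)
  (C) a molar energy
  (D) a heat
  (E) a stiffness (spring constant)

(D)

Reference: W·s = J·s⁻¹·s = kg·m²·s⁻².
Each option:
  (A) J·mol⁻¹·K⁻¹ = N·m·mol⁻¹·K⁻¹ = kg·m²·s⁻²·K⁻¹·mol⁻¹
  (B) [m·s⁻²] · [kg·m·s⁻¹] = kg·m²·s⁻³
  (C) [molar energy] = kg·m²·s⁻²·mol⁻¹
  (D) [heat] = kg·m²·s⁻²  ← same
  (E) [stiffness (spring constant)] = kg·s⁻²
Only (D) matches kg·m²·s⁻².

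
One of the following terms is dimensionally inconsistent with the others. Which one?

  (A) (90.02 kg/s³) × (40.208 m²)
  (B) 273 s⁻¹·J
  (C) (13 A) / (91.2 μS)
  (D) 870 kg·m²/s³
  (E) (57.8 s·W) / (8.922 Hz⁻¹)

(C)

In SI base units:
  (A) [kg·s⁻³] · [m²] = kg·m²·s⁻³
  (B) J·s⁻¹ = N·m·s⁻¹ = kg·m²·s⁻³
  (C) [A] / [kg⁻¹·m⁻²·s³·A²] = kg·m²·s⁻³·A⁻¹
  (D) kg·m²·s⁻³
  (E) [kg·m²·s⁻²] / [s] = kg·m²·s⁻³
All reduce to kg·m²·s⁻³ except (C), which is kg·m²·s⁻³·A⁻¹.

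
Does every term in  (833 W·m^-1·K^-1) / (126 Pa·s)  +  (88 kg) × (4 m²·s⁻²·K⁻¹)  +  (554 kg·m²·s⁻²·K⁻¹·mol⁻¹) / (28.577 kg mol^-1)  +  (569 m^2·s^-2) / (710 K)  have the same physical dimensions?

In SI base units:
  (833 W·m^-1·K^-1) / (126 Pa·s):  [kg·m·s⁻³·K⁻¹] / [kg·m⁻¹·s⁻¹] = m²·s⁻²·K⁻¹
  (88 kg) × (4 m²·s⁻²·K⁻¹):  [kg] · [m²·s⁻²·K⁻¹] = kg·m²·s⁻²·K⁻¹
  (554 kg·m²·s⁻²·K⁻¹·mol⁻¹) / (28.577 kg mol^-1):  [kg·m²·s⁻²·K⁻¹·mol⁻¹] / [kg·mol⁻¹] = m²·s⁻²·K⁻¹
  (569 m^2·s^-2) / (710 K):  [m²·s⁻²] / [K] = m²·s⁻²·K⁻¹
The terms do not share a single dimension (kg·m²·s⁻²·K⁻¹ vs m²·s⁻²·K⁻¹).

No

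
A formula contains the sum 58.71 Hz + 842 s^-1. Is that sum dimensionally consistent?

Yes

Dimensions:
  58.71 Hz:  Hz = s⁻¹
  842 s^-1:  s⁻¹
Both are s⁻¹, so they have the same dimensions and can be added.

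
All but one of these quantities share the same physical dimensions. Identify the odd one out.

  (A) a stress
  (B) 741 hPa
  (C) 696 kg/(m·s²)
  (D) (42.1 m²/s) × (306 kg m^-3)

Reduce each to base SI dimensions:
  (A) [stress] = kg·m⁻¹·s⁻²
  (B) Pa = N·m⁻² = kg·m⁻¹·s⁻²
  (C) kg·m⁻¹·s⁻²
  (D) [m²·s⁻¹] · [kg·m⁻³] = kg·m⁻¹·s⁻¹
All reduce to kg·m⁻¹·s⁻² except (D), which is kg·m⁻¹·s⁻¹.

(D)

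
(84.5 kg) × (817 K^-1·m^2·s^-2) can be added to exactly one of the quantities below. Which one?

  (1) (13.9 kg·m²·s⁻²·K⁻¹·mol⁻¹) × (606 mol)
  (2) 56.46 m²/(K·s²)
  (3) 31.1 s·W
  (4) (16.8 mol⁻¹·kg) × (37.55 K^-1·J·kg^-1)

Reference: [kg] · [m²·s⁻²·K⁻¹] = kg·m²·s⁻²·K⁻¹.
Each option:
  (1) [kg·m²·s⁻²·K⁻¹·mol⁻¹] · [mol] = kg·m²·s⁻²·K⁻¹  ← same
  (2) m²·s⁻²·K⁻¹
  (3) W·s = J·s⁻¹·s = kg·m²·s⁻²
  (4) [kg·mol⁻¹] · [m²·s⁻²·K⁻¹] = kg·m²·s⁻²·K⁻¹·mol⁻¹
Only (1) matches kg·m²·s⁻²·K⁻¹.

(1)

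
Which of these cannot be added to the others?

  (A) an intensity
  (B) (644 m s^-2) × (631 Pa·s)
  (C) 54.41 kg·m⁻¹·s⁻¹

(C)

Dimensions:
  (A) [intensity] = kg·s⁻³
  (B) [m·s⁻²] · [kg·m⁻¹·s⁻¹] = kg·s⁻³
  (C) kg·m⁻¹·s⁻¹
All reduce to kg·s⁻³ except (C), which is kg·m⁻¹·s⁻¹.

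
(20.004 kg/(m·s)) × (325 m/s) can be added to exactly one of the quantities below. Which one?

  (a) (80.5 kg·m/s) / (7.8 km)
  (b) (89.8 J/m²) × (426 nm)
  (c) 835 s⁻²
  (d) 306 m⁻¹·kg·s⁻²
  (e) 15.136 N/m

Reference: [kg·m⁻¹·s⁻¹] · [m·s⁻¹] = kg·s⁻².
Each option:
  (a) [kg·m·s⁻¹] / [m] = kg·s⁻¹
  (b) [kg·s⁻²] · [m] = kg·m·s⁻²
  (c) s⁻²
  (d) kg·m⁻¹·s⁻²
  (e) N·m⁻¹ = kg·m·s⁻²·m⁻¹ = kg·s⁻²  ← same
Only (e) matches kg·s⁻².

(e)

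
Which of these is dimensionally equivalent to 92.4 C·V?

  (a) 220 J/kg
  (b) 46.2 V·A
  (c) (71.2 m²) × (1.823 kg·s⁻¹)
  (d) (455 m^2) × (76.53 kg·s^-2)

Reference: C·V = s·A·J·C⁻¹ = kg·m²·s⁻².
Each option:
  (a) J·kg⁻¹ = N·m·kg⁻¹ = m²·s⁻²
  (b) V·A = J·C⁻¹·A = kg·m²·s⁻³
  (c) [m²] · [kg·s⁻¹] = kg·m²·s⁻¹
  (d) [m²] · [kg·s⁻²] = kg·m²·s⁻²  ← same
Only (d) matches kg·m²·s⁻².

(d)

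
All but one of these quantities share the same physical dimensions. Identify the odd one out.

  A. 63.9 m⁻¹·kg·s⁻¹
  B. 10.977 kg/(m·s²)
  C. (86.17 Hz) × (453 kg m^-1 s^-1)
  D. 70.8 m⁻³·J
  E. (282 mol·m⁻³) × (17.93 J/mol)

A.

In SI base units:
  A. kg·m⁻¹·s⁻¹
  B. kg·m⁻¹·s⁻²
  C. [s⁻¹] · [kg·m⁻¹·s⁻¹] = kg·m⁻¹·s⁻²
  D. J·m⁻³ = N·m·m⁻³ = kg·m⁻¹·s⁻²
  E. [m⁻³·mol] · [kg·m²·s⁻²·mol⁻¹] = kg·m⁻¹·s⁻²
All reduce to kg·m⁻¹·s⁻² except A., which is kg·m⁻¹·s⁻¹.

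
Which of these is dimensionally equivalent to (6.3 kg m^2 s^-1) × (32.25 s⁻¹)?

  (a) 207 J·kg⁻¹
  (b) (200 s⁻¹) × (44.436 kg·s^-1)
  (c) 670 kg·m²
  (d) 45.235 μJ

(d)

Reference: [kg·m²·s⁻¹] · [s⁻¹] = kg·m²·s⁻².
Each option:
  (a) J·kg⁻¹ = N·m·kg⁻¹ = m²·s⁻²
  (b) [s⁻¹] · [kg·s⁻¹] = kg·s⁻²
  (c) kg·m²
  (d) J = N·m = kg·m²·s⁻²  ← same
Only (d) matches kg·m²·s⁻².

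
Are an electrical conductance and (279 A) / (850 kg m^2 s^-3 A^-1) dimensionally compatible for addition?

Reduce each to base SI dimensions:
  an electrical conductance:  [electrical conductance] = kg⁻¹·m⁻²·s³·A²
  (279 A) / (850 kg m^2 s^-3 A^-1):  [A] / [kg·m²·s⁻³·A⁻¹] = kg⁻¹·m⁻²·s³·A²
Both are kg⁻¹·m⁻²·s³·A², so they have the same dimensions and can be added.

Yes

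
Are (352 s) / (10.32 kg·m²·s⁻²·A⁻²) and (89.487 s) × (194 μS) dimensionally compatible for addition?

No

Expand each in SI base units:
  (352 s) / (10.32 kg·m²·s⁻²·A⁻²):  [s] / [kg·m²·s⁻²·A⁻²] = kg⁻¹·m⁻²·s³·A²
  (89.487 s) × (194 μS):  [s] · [kg⁻¹·m⁻²·s³·A²] = kg⁻¹·m⁻²·s⁴·A²
kg⁻¹·m⁻²·s³·A² ≠ kg⁻¹·m⁻²·s⁴·A², so they cannot be added.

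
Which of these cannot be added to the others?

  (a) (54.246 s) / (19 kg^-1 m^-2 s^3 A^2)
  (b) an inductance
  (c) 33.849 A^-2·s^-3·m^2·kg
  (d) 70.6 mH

Expand each in SI base units:
  (a) [s] / [kg⁻¹·m⁻²·s³·A²] = kg·m²·s⁻²·A⁻²
  (b) [inductance] = kg·m²·s⁻²·A⁻²
  (c) kg·m²·s⁻³·A⁻²
  (d) H = V·s·A⁻¹ = kg·m²·s⁻²·A⁻²
All reduce to kg·m²·s⁻²·A⁻² except (c), which is kg·m²·s⁻³·A⁻².

(c)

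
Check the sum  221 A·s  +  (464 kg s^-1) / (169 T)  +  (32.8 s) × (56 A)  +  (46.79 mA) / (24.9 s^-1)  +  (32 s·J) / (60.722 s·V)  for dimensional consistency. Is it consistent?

Reduce each to base SI dimensions:
  221 A·s:  A·s = s·A
  (464 kg s^-1) / (169 T):  [kg·s⁻¹] / [kg·s⁻²·A⁻¹] = s·A
  (32.8 s) × (56 A):  [s] · [A] = s·A
  (46.79 mA) / (24.9 s^-1):  [A] / [s⁻¹] = s·A
  (32 s·J) / (60.722 s·V):  [kg·m²·s⁻¹] / [kg·m²·s⁻²·A⁻¹] = s·A
Every term reduces to s·A.

Yes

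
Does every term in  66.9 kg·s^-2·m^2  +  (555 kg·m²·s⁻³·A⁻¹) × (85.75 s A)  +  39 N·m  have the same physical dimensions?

Work out the base dimensions of each:
  66.9 kg·s^-2·m^2:  kg·m²·s⁻²
  (555 kg·m²·s⁻³·A⁻¹) × (85.75 s A):  [kg·m²·s⁻³·A⁻¹] · [s·A] = kg·m²·s⁻²
  39 N·m:  N·m = kg·m·s⁻²·m = kg·m²·s⁻²
Every term reduces to kg·m²·s⁻².

Yes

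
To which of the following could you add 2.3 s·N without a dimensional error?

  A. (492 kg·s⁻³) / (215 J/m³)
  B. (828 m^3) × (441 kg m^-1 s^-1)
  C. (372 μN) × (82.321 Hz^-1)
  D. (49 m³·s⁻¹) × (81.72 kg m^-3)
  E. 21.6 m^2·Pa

C.

Reference: N·s = kg·m·s⁻²·s = kg·m·s⁻¹.
Each option:
  A. [kg·s⁻³] / [kg·m⁻¹·s⁻²] = m·s⁻¹
  B. [m³] · [kg·m⁻¹·s⁻¹] = kg·m²·s⁻¹
  C. [kg·m·s⁻²] · [s] = kg·m·s⁻¹  ← same
  D. [m³·s⁻¹] · [kg·m⁻³] = kg·s⁻¹
  E. Pa·m² = N·m⁻²·m² = kg·m·s⁻²
Only C. matches kg·m·s⁻¹.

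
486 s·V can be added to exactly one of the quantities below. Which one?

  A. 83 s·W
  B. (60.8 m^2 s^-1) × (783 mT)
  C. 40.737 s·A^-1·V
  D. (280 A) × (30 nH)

Reference: V·s = J·C⁻¹·s = kg·m²·s⁻²·A⁻¹.
Each option:
  A. W·s = J·s⁻¹·s = kg·m²·s⁻²
  B. [m²·s⁻¹] · [kg·s⁻²·A⁻¹] = kg·m²·s⁻³·A⁻¹
  C. V·s·A⁻¹ = J·C⁻¹·s·A⁻¹ = kg·m²·s⁻²·A⁻²
  D. [A] · [kg·m²·s⁻²·A⁻²] = kg·m²·s⁻²·A⁻¹  ← same
Only D. matches kg·m²·s⁻²·A⁻¹.

D.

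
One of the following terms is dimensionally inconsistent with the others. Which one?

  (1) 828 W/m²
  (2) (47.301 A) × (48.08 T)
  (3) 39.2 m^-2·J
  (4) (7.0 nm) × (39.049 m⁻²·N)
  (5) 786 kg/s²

(1)

Work out the base dimensions of each:
  (1) W·m⁻² = J·s⁻¹·m⁻² = kg·s⁻³
  (2) [A] · [kg·s⁻²·A⁻¹] = kg·s⁻²
  (3) J·m⁻² = N·m·m⁻² = kg·s⁻²
  (4) [m] · [kg·m⁻¹·s⁻²] = kg·s⁻²
  (5) kg·s⁻²
All reduce to kg·s⁻² except (1), which is kg·s⁻³.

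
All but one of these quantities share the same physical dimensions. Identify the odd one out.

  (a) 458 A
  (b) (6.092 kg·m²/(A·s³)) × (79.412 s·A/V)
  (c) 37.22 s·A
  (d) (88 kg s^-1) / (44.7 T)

(a)

Expand each in SI base units:
  (a) A
  (b) [kg·m²·s⁻³·A⁻¹] · [kg⁻¹·m⁻²·s⁴·A²] = s·A
  (c) A·s = s·A
  (d) [kg·s⁻¹] / [kg·s⁻²·A⁻¹] = s·A
All reduce to s·A except (a), which is A.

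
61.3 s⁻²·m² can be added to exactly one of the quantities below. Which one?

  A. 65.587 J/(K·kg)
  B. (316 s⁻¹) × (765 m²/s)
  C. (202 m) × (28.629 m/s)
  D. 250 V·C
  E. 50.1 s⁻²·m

Reference: m²·s⁻².
Each option:
  A. J·kg⁻¹·K⁻¹ = N·m·kg⁻¹·K⁻¹ = m²·s⁻²·K⁻¹
  B. [s⁻¹] · [m²·s⁻¹] = m²·s⁻²  ← same
  C. [m] · [m·s⁻¹] = m²·s⁻¹
  D. C·V = s·A·J·C⁻¹ = kg·m²·s⁻²
  E. m·s⁻²
Only B. matches m²·s⁻².

B.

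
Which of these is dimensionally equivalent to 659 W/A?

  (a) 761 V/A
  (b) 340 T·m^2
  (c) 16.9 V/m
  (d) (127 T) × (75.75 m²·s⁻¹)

(d)

Reference: W·A⁻¹ = J·s⁻¹·A⁻¹ = kg·m²·s⁻³·A⁻¹.
Each option:
  (a) V·A⁻¹ = J·C⁻¹·A⁻¹ = kg·m²·s⁻³·A⁻²
  (b) T·m² = Wb·m⁻²·m² = kg·m²·s⁻²·A⁻¹
  (c) V·m⁻¹ = J·C⁻¹·m⁻¹ = kg·m·s⁻³·A⁻¹
  (d) [kg·s⁻²·A⁻¹] · [m²·s⁻¹] = kg·m²·s⁻³·A⁻¹  ← same
Only (d) matches kg·m²·s⁻³·A⁻¹.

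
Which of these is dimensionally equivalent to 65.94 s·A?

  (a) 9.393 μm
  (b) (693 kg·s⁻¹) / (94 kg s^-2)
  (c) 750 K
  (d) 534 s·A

Reference: A·s = s·A.
Each option:
  (a) m
  (b) [kg·s⁻¹] / [kg·s⁻²] = s
  (c) K
  (d) s·A  ← same
Only (d) matches s·A.

(d)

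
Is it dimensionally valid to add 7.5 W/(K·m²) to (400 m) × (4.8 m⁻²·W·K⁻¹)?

In SI base units:
  7.5 W/(K·m²):  W·m⁻²·K⁻¹ = J·s⁻¹·m⁻²·K⁻¹ = kg·s⁻³·K⁻¹
  (400 m) × (4.8 m⁻²·W·K⁻¹):  [m] · [kg·s⁻³·K⁻¹] = kg·m·s⁻³·K⁻¹
kg·s⁻³·K⁻¹ ≠ kg·m·s⁻³·K⁻¹, so they cannot be added.

No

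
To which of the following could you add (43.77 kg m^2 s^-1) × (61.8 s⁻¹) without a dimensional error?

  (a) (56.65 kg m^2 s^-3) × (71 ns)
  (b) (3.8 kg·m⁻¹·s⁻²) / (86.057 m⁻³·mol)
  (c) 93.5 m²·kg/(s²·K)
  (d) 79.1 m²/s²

Reference: [kg·m²·s⁻¹] · [s⁻¹] = kg·m²·s⁻².
Each option:
  (a) [kg·m²·s⁻³] · [s] = kg·m²·s⁻²  ← same
  (b) [kg·m⁻¹·s⁻²] / [m⁻³·mol] = kg·m²·s⁻²·mol⁻¹
  (c) kg·m²·s⁻²·K⁻¹
  (d) m²·s⁻²
Only (a) matches kg·m²·s⁻².

(a)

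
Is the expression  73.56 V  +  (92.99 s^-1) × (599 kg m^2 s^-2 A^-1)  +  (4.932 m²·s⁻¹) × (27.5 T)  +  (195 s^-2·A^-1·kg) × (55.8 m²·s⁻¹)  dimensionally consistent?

In SI base units:
  73.56 V:  V = J·C⁻¹ = kg·m²·s⁻³·A⁻¹
  (92.99 s^-1) × (599 kg m^2 s^-2 A^-1):  [s⁻¹] · [kg·m²·s⁻²·A⁻¹] = kg·m²·s⁻³·A⁻¹
  (4.932 m²·s⁻¹) × (27.5 T):  [m²·s⁻¹] · [kg·s⁻²·A⁻¹] = kg·m²·s⁻³·A⁻¹
  (195 s^-2·A^-1·kg) × (55.8 m²·s⁻¹):  [kg·s⁻²·A⁻¹] · [m²·s⁻¹] = kg·m²·s⁻³·A⁻¹
Every term reduces to kg·m²·s⁻³·A⁻¹.

Yes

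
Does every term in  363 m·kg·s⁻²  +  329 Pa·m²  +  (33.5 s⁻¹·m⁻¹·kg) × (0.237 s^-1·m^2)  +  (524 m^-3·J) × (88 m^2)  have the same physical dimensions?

Yes

Reduce each to base SI dimensions:
  363 m·kg·s⁻²:  kg·m·s⁻²
  329 Pa·m²:  Pa·m² = N·m⁻²·m² = kg·m·s⁻²
  (33.5 s⁻¹·m⁻¹·kg) × (0.237 s^-1·m^2):  [kg·m⁻¹·s⁻¹] · [m²·s⁻¹] = kg·m·s⁻²
  (524 m^-3·J) × (88 m^2):  [kg·m⁻¹·s⁻²] · [m²] = kg·m·s⁻²
Every term reduces to kg·m·s⁻².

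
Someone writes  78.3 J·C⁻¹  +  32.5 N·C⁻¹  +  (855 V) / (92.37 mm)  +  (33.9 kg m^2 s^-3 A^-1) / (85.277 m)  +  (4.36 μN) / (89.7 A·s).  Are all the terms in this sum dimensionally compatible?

No

Dimensions:
  78.3 J·C⁻¹:  J·C⁻¹ = N·m·(s·A)⁻¹ = kg·m²·s⁻³·A⁻¹
  32.5 N·C⁻¹:  N·C⁻¹ = kg·m·s⁻²·(s·A)⁻¹ = kg·m·s⁻³·A⁻¹
  (855 V) / (92.37 mm):  [kg·m²·s⁻³·A⁻¹] / [m] = kg·m·s⁻³·A⁻¹
  (33.9 kg m^2 s^-3 A^-1) / (85.277 m):  [kg·m²·s⁻³·A⁻¹] / [m] = kg·m·s⁻³·A⁻¹
  (4.36 μN) / (89.7 A·s):  [kg·m·s⁻²] / [s·A] = kg·m·s⁻³·A⁻¹
The terms do not share a single dimension (kg·m²·s⁻³·A⁻¹ vs kg·m·s⁻³·A⁻¹).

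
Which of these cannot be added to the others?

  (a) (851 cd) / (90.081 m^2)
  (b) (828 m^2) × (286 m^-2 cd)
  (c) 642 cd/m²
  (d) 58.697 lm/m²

Expand each in SI base units:
  (a) [cd] / [m²] = m⁻²·cd
  (b) [m²] · [m⁻²·cd] = cd
  (c) cd·m⁻² = m⁻²·cd
  (d) lm·m⁻² = cd·m⁻² = m⁻²·cd
All reduce to m⁻²·cd except (b), which is cd.

(b)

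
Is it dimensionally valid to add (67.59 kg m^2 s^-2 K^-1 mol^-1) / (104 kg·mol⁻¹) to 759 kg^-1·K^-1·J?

Yes

Work out the base dimensions of each:
  (67.59 kg m^2 s^-2 K^-1 mol^-1) / (104 kg·mol⁻¹):  [kg·m²·s⁻²·K⁻¹·mol⁻¹] / [kg·mol⁻¹] = m²·s⁻²·K⁻¹
  759 kg^-1·K^-1·J:  J·kg⁻¹·K⁻¹ = N·m·kg⁻¹·K⁻¹ = m²·s⁻²·K⁻¹
Both are m²·s⁻²·K⁻¹, so they have the same dimensions and can be added.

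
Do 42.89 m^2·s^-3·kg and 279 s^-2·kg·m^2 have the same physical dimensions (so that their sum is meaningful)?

No

Dimensions:
  42.89 m^2·s^-3·kg:  kg·m²·s⁻³
  279 s^-2·kg·m^2:  kg·m²·s⁻²
kg·m²·s⁻³ ≠ kg·m²·s⁻², so they cannot be added.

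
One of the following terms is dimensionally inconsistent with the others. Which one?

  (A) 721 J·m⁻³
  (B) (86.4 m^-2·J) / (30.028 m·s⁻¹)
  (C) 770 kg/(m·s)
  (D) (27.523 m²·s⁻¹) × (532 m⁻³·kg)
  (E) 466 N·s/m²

(A)

Expand each in SI base units:
  (A) J·m⁻³ = N·m·m⁻³ = kg·m⁻¹·s⁻²
  (B) [kg·s⁻²] / [m·s⁻¹] = kg·m⁻¹·s⁻¹
  (C) kg·m⁻¹·s⁻¹
  (D) [m²·s⁻¹] · [kg·m⁻³] = kg·m⁻¹·s⁻¹
  (E) N·s·m⁻² = kg·m·s⁻²·s·m⁻² = kg·m⁻¹·s⁻¹
All reduce to kg·m⁻¹·s⁻¹ except (A), which is kg·m⁻¹·s⁻².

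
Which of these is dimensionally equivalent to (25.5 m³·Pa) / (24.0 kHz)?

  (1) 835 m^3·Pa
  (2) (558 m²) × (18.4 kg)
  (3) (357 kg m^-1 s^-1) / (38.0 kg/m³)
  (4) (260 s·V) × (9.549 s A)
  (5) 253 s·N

Reference: [kg·m²·s⁻²] / [s⁻¹] = kg·m²·s⁻¹.
Each option:
  (1) Pa·m³ = N·m⁻²·m³ = kg·m²·s⁻²
  (2) [m²] · [kg] = kg·m²
  (3) [kg·m⁻¹·s⁻¹] / [kg·m⁻³] = m²·s⁻¹
  (4) [kg·m²·s⁻²·A⁻¹] · [s·A] = kg·m²·s⁻¹  ← same
  (5) N·s = kg·m·s⁻²·s = kg·m·s⁻¹
Only (4) matches kg·m²·s⁻¹.

(4)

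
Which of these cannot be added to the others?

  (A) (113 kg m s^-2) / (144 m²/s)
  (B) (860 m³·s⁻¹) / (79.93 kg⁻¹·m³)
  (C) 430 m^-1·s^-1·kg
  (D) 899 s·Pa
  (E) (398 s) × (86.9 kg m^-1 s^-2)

Expand each in SI base units:
  (A) [kg·m·s⁻²] / [m²·s⁻¹] = kg·m⁻¹·s⁻¹
  (B) [m³·s⁻¹] / [kg⁻¹·m³] = kg·s⁻¹
  (C) kg·m⁻¹·s⁻¹
  (D) Pa·s = N·m⁻²·s = kg·m⁻¹·s⁻¹
  (E) [s] · [kg·m⁻¹·s⁻²] = kg·m⁻¹·s⁻¹
All reduce to kg·m⁻¹·s⁻¹ except (B), which is kg·s⁻¹.

(B)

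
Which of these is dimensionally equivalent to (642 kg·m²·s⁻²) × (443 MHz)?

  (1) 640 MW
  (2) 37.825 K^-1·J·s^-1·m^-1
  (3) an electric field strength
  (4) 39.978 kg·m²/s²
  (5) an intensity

(1)

Reference: [kg·m²·s⁻²] · [s⁻¹] = kg·m²·s⁻³.
Each option:
  (1) W = J·s⁻¹ = kg·m²·s⁻³  ← same
  (2) J·s⁻¹·m⁻¹·K⁻¹ = N·m·s⁻¹·m⁻¹·K⁻¹ = kg·m·s⁻³·K⁻¹
  (3) [electric field strength] = kg·m·s⁻³·A⁻¹
  (4) kg·m²·s⁻²
  (5) [intensity] = kg·s⁻³
Only (1) matches kg·m²·s⁻³.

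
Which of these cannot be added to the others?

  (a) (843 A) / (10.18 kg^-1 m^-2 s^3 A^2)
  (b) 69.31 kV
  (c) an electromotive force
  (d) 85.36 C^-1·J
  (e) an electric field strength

Expand each in SI base units:
  (a) [A] / [kg⁻¹·m⁻²·s³·A²] = kg·m²·s⁻³·A⁻¹
  (b) V = J·C⁻¹ = kg·m²·s⁻³·A⁻¹
  (c) [electromotive force] = kg·m²·s⁻³·A⁻¹
  (d) J·C⁻¹ = N·m·(s·A)⁻¹ = kg·m²·s⁻³·A⁻¹
  (e) [electric field strength] = kg·m·s⁻³·A⁻¹
All reduce to kg·m²·s⁻³·A⁻¹ except (e), which is kg·m·s⁻³·A⁻¹.

(e)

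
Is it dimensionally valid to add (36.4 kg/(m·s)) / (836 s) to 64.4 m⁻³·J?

Expand each in SI base units:
  (36.4 kg/(m·s)) / (836 s):  [kg·m⁻¹·s⁻¹] / [s] = kg·m⁻¹·s⁻²
  64.4 m⁻³·J:  J·m⁻³ = N·m·m⁻³ = kg·m⁻¹·s⁻²
Both are kg·m⁻¹·s⁻², so they have the same dimensions and can be added.

Yes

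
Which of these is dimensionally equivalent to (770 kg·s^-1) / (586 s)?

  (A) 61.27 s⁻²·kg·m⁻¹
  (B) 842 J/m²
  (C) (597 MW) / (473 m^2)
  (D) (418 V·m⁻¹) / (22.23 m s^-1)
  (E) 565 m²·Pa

Reference: [kg·s⁻¹] / [s] = kg·s⁻².
Each option:
  (A) kg·m⁻¹·s⁻²
  (B) J·m⁻² = N·m·m⁻² = kg·s⁻²  ← same
  (C) [kg·m²·s⁻³] / [m²] = kg·s⁻³
  (D) [kg·m·s⁻³·A⁻¹] / [m·s⁻¹] = kg·s⁻²·A⁻¹
  (E) Pa·m² = N·m⁻²·m² = kg·m·s⁻²
Only (B) matches kg·s⁻².

(B)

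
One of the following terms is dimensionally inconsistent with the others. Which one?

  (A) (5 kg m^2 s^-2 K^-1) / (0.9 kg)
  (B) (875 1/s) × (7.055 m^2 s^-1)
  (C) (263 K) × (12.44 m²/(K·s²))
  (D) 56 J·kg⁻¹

Dimensions:
  (A) [kg·m²·s⁻²·K⁻¹] / [kg] = m²·s⁻²·K⁻¹
  (B) [s⁻¹] · [m²·s⁻¹] = m²·s⁻²
  (C) [K] · [m²·s⁻²·K⁻¹] = m²·s⁻²
  (D) J·kg⁻¹ = N·m·kg⁻¹ = m²·s⁻²
All reduce to m²·s⁻² except (A), which is m²·s⁻²·K⁻¹.

(A)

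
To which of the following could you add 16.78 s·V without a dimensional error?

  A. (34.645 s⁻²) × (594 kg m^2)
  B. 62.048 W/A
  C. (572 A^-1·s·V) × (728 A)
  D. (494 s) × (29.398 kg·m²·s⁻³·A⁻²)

Reference: V·s = J·C⁻¹·s = kg·m²·s⁻²·A⁻¹.
Each option:
  A. [s⁻²] · [kg·m²] = kg·m²·s⁻²
  B. W·A⁻¹ = J·s⁻¹·A⁻¹ = kg·m²·s⁻³·A⁻¹
  C. [kg·m²·s⁻²·A⁻²] · [A] = kg·m²·s⁻²·A⁻¹  ← same
  D. [s] · [kg·m²·s⁻³·A⁻²] = kg·m²·s⁻²·A⁻²
Only C. matches kg·m²·s⁻²·A⁻¹.

C.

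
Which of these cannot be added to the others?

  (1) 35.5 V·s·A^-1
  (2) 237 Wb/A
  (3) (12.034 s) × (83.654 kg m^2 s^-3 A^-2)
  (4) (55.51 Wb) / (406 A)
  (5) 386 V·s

In SI base units:
  (1) V·s·A⁻¹ = J·C⁻¹·s·A⁻¹ = kg·m²·s⁻²·A⁻²
  (2) Wb·A⁻¹ = V·s·A⁻¹ = kg·m²·s⁻²·A⁻²
  (3) [s] · [kg·m²·s⁻³·A⁻²] = kg·m²·s⁻²·A⁻²
  (4) [kg·m²·s⁻²·A⁻¹] / [A] = kg·m²·s⁻²·A⁻²
  (5) V·s = J·C⁻¹·s = kg·m²·s⁻²·A⁻¹
All reduce to kg·m²·s⁻²·A⁻² except (5), which is kg·m²·s⁻²·A⁻¹.

(5)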